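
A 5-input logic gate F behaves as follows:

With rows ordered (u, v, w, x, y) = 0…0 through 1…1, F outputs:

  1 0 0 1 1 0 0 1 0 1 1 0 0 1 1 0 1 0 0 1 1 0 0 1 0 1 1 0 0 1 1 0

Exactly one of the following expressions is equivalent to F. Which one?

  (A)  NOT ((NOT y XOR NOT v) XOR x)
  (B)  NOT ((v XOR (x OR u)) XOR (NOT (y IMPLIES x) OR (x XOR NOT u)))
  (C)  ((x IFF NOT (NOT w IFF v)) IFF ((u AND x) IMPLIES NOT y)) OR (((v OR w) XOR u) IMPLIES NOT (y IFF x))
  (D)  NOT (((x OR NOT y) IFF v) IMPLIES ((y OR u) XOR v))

A

(B) fails at (0,0,0,0,0): the formula yields 0, F is 1.
(C) fails at (0,0,0,0,1): the formula yields 1, F is 0.
(D) fails at (0,0,0,0,0): the formula yields 0, F is 1.
That leaves (A). Evaluating it on every row reproduces the table of F exactly.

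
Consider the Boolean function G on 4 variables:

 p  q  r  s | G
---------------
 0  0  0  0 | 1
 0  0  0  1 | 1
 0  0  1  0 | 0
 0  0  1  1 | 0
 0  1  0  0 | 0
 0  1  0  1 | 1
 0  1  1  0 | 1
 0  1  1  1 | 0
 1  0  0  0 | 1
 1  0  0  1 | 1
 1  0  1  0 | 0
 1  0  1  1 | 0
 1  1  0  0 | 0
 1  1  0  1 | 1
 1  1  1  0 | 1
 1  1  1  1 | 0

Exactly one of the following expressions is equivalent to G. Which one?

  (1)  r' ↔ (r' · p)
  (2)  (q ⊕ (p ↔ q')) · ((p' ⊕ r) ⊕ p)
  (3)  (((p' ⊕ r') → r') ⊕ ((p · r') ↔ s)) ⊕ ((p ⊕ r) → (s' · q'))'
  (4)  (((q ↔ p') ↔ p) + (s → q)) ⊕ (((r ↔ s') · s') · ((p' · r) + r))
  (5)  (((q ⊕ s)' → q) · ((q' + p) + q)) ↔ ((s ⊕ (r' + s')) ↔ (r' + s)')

5

(1): at (0,0,0,0) it gives 0, but G = 1 — eliminated.
(2): at (0,0,0,0) it gives 0, but G = 1 — eliminated.
(3): at (0,0,0,0) it gives 0, but G = 1 — eliminated.
(4): at (0,0,1,1) it gives 1, but G = 0 — eliminated.
Only (5) survives; checking it on all 16 rows confirms it matches G.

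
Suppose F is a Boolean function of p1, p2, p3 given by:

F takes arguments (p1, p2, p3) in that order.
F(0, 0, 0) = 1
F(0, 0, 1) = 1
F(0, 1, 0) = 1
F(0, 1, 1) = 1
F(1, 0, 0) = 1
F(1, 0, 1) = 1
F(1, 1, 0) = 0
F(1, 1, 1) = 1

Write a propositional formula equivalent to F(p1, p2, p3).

F(p1, p2, p3) = NOT ((p1 AND p2) AND NOT p3)

F is 0 on exactly one input, (1,1,0), whose minterm is p1·p2·¬p3. So F is the negation of that single conjunction.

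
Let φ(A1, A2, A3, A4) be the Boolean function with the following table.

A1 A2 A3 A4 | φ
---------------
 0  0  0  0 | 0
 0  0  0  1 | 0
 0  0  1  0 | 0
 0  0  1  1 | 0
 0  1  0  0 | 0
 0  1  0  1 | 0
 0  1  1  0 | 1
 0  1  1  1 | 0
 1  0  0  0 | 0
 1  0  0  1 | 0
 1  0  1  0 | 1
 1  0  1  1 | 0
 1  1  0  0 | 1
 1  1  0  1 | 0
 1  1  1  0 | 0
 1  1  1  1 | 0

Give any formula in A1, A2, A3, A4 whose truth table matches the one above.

φ=1 on 3 inputs: (0,1,1,0), (1,0,1,0), (1,1,0,0). Reading each as a conjunction of literals (¬A1·A2·A3·¬A4, A1·¬A2·A3·¬A4, A1·A2·¬A3·¬A4) and taking the OR gives the canonical DNF.

φ(A1, A2, A3, A4) = ((((~A1 & A2) & A3) & ~A4) | (((A1 & ~A2) & A3) & ~A4)) | (((A1 & A2) & ~A3) & ~A4)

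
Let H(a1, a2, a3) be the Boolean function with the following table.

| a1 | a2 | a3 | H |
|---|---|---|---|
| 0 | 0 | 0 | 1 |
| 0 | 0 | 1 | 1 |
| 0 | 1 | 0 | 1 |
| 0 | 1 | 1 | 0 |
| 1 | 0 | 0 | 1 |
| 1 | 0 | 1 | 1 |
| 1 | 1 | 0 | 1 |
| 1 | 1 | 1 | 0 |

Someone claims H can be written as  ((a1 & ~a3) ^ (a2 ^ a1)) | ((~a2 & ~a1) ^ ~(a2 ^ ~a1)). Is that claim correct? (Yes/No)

Evaluate ((a1 & ~a3) ^ (a2 ^ a1)) | ((~a2 & ~a1) ^ ~(a2 ^ ~a1)) on each row and compare to H:
  a1=0, a2=0, a3=0: formula gives 1, H = 1 ✓
  a1=0, a2=0, a3=1: formula gives 1, H = 1 ✓
  a1=0, a2=1, a3=0: formula gives 1, H = 1 ✓
  a1=0, a2=1, a3=1: formula gives 1, but H = 0 ✗
Since they disagree at (0,1,1), the expression is not a correct formula for H.

No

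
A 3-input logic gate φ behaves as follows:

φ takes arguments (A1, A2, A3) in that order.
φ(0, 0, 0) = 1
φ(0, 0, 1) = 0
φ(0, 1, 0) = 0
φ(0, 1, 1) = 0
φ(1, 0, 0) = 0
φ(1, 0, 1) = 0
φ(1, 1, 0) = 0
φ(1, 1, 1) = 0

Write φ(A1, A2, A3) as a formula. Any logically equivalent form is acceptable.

The output is 1 only when every input is 0 — NOR of all inputs.

φ(A1, A2, A3) = ~((A1 | A2) | A3)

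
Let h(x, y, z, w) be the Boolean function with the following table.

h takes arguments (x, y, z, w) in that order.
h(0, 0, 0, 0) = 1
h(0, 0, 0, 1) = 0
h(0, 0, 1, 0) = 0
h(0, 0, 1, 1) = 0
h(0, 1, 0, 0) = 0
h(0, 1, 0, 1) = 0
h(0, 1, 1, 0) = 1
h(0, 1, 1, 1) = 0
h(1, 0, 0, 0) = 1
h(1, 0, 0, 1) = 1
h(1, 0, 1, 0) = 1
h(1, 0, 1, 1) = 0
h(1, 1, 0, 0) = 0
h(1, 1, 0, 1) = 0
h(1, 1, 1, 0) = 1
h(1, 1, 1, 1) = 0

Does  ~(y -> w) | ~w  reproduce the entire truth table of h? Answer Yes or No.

Evaluate ~(y -> w) | ~w on each row and compare to h:
  x=0, y=0, z=0, w=0: formula gives 1, h = 1 ✓
  x=0, y=0, z=0, w=1: formula gives 0, h = 0 ✓
  x=0, y=0, z=1, w=0: formula gives 1, but h = 0 ✗
Since they disagree at (0,0,1,0), the expression is not a correct formula for h.

No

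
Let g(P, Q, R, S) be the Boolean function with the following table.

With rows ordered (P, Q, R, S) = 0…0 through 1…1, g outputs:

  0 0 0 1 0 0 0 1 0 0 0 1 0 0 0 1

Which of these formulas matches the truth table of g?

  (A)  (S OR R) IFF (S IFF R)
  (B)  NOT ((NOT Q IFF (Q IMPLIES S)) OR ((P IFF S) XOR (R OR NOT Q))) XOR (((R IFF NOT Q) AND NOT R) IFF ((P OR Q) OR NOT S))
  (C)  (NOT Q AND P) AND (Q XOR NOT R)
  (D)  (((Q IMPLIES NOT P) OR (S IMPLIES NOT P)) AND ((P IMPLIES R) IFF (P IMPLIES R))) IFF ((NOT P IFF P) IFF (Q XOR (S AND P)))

(B) fails at (0,0,0,1): the formula yields 1, g is 0.
(C) fails at (0,0,1,1): the formula yields 0, g is 1.
(D) fails at (0,0,0,0): the formula yields 1, g is 0.
(A) is the remaining candidate, and it agrees with g on all 16 inputs.

A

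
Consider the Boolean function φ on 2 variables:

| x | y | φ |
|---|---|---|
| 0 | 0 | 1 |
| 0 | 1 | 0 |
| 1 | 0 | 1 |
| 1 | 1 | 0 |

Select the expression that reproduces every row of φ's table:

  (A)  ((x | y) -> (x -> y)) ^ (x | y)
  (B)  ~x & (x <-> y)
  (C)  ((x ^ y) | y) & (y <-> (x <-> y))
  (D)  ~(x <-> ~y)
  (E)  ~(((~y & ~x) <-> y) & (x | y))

(B) fails at (1,0): the formula yields 0, φ is 1.
(C) fails at (0,0): the formula yields 0, φ is 1.
(D) fails at (1,0): the formula yields 0, φ is 1.
(E) fails at (0,1): the formula yields 1, φ is 0.
Only (A) survives; checking it on all 4 rows confirms it matches φ.

A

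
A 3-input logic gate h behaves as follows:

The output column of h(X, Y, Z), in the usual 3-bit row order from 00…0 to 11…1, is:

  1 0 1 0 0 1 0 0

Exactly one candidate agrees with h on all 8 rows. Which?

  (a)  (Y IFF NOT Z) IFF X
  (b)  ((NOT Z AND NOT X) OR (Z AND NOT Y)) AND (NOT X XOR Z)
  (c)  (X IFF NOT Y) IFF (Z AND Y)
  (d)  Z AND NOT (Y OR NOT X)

b

(a) fails at (0,1,0): the formula yields 0, h is 1.
(c) fails at (0,0,1): the formula yields 1, h is 0.
(d) fails at (0,0,0): the formula yields 0, h is 1.
Only (b) survives; checking it on all 8 rows confirms it matches h.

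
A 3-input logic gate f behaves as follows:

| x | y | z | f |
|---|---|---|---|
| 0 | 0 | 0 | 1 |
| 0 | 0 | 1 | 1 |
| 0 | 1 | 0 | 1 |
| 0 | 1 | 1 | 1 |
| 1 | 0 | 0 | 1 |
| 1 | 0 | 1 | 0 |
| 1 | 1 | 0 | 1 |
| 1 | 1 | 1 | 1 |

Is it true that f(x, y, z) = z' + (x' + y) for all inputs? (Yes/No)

Test each input against both f and the formula:
  x=0, y=0, z=0: formula gives 1, f = 1 ✓
  x=0, y=0, z=1: formula gives 1, f = 1 ✓
  x=0, y=1, z=0: formula gives 1, f = 1 ✓
  x=0, y=1, z=1: formula gives 1, f = 1 ✓
  x=1, y=0, z=0: formula gives 1, f = 1 ✓
  … (the remaining 3 rows also agree.)
Every row agrees, so the formula is equivalent.

Yes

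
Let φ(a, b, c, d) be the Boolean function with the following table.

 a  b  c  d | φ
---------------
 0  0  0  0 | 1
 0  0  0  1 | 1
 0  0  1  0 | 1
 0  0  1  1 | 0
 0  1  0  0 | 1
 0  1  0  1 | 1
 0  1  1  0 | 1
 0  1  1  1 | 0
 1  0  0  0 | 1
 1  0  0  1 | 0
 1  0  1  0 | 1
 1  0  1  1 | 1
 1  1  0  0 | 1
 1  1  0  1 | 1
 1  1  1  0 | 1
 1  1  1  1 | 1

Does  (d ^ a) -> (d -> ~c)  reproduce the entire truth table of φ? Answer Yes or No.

No

Test each input against both φ and the formula:
  a=0, b=0, c=0, d=0: formula gives 1, φ = 1 ✓
  a=0, b=0, c=0, d=1: formula gives 1, φ = 1 ✓
  a=0, b=0, c=1, d=0: formula gives 1, φ = 1 ✓
  a=0, b=0, c=1, d=1: formula gives 0, φ = 0 ✓
  …
  a=1, b=0, c=0, d=1: formula gives 1, but φ = 0 ✗
Row (1,0,0,1) is a counterexample, so the formula is not equivalent to φ.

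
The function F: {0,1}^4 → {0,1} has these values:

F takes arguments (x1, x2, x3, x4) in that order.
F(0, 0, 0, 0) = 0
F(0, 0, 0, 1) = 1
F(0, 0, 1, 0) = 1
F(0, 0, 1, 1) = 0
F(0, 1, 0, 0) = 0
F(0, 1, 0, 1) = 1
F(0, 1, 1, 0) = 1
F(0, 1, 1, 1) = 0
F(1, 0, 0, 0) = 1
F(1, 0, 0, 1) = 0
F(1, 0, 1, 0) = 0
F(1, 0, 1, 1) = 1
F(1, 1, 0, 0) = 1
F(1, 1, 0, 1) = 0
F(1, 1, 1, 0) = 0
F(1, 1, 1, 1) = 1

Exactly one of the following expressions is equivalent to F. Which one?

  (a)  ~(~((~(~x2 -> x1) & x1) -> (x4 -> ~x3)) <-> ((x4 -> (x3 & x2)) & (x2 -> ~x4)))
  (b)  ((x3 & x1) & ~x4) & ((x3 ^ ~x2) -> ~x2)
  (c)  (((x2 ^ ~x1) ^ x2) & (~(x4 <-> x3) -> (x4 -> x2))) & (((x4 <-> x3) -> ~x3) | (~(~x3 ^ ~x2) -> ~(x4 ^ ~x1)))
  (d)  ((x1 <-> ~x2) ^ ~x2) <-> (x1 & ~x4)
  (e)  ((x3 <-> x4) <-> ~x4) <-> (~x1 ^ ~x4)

e

(a) fails at (0,0,0,0): the formula yields 1, F is 0.
(b) fails at (0,0,0,1): the formula yields 0, F is 1.
(c) fails at (0,0,0,0): the formula yields 1, F is 0.
(d) fails at (0,0,0,1): the formula yields 0, F is 1.
(e) is the remaining candidate, and it agrees with F on all 16 inputs.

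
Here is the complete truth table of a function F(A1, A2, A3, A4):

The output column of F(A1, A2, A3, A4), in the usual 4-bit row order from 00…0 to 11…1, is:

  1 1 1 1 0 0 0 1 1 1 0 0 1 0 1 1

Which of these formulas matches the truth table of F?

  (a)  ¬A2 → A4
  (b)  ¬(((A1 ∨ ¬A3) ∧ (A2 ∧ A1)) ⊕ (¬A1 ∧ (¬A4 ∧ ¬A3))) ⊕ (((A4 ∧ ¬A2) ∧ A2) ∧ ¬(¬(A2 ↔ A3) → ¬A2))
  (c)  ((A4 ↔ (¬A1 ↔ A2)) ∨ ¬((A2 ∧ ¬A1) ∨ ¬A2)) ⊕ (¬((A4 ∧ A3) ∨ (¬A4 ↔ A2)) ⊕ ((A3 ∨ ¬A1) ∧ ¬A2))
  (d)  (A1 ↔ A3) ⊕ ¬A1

(a) disagrees with F on (0,0,0,0) (formula → 0, table → 1); rule it out.
(b) disagrees with F on (0,0,0,0) (formula → 0, table → 1); rule it out.
(d) disagrees with F on (0,0,0,0) (formula → 0, table → 1); rule it out.
Only (c) survives; checking it on all 16 rows confirms it matches F.

c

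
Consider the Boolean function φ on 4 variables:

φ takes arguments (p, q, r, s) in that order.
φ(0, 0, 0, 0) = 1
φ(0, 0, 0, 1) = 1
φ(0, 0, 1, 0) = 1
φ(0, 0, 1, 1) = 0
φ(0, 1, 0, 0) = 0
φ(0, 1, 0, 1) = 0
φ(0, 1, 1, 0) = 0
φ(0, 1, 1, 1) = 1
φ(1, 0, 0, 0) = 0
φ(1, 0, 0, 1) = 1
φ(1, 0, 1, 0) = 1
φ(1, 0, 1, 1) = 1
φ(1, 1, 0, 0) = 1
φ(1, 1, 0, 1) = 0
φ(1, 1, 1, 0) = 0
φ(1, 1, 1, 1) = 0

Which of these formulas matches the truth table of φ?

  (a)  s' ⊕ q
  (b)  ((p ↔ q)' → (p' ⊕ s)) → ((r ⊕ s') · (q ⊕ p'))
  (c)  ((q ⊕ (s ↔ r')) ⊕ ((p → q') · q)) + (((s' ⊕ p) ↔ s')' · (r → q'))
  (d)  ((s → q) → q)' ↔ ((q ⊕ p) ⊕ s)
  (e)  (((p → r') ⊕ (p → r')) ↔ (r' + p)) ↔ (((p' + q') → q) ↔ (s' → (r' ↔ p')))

e

(a) disagrees with φ on (0,0,0,1) (formula → 0, table → 1); rule it out.
(b) disagrees with φ on (0,0,0,1) (formula → 0, table → 1); rule it out.
(c) disagrees with φ on (0,0,0,0) (formula → 0, table → 1); rule it out.
(d) disagrees with φ on (0,0,0,0) (formula → 0, table → 1); rule it out.
Only (e) survives; checking it on all 16 rows confirms it matches φ.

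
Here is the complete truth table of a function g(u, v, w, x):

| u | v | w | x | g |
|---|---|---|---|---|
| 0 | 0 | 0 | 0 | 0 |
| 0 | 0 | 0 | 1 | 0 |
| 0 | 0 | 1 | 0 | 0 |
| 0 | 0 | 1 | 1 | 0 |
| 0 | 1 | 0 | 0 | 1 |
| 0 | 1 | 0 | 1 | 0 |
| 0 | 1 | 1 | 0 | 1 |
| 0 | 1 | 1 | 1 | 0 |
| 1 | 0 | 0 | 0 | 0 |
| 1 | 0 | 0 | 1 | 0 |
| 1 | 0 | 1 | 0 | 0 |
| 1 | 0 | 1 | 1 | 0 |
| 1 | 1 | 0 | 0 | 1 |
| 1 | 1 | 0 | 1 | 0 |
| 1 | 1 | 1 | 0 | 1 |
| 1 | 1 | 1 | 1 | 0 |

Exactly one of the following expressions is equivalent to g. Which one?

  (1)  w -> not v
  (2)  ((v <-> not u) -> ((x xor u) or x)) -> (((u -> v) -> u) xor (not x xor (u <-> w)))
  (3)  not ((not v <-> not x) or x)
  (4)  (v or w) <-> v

3

(1) fails at (0,0,0,0): the formula yields 1, g is 0.
(2) fails at (0,0,0,1): the formula yields 1, g is 0.
(4) fails at (0,0,0,0): the formula yields 1, g is 0.
That leaves (3). Evaluating it on every row reproduces the table of g exactly.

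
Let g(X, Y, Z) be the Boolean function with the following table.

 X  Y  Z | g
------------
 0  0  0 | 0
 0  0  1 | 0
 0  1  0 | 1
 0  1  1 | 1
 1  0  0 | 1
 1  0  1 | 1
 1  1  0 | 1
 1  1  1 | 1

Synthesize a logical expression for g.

The 0-rows are (0,0,0), (0,0,1). Take each as a conjunction (¬X·¬Y·¬Z, ¬X·¬Y·Z), form their disjunction, and complement — that gives a formula that is 1 everywhere g is.

g(X, Y, Z) = not (((not X and not Y) and not Z) or ((not X and not Y) and Z))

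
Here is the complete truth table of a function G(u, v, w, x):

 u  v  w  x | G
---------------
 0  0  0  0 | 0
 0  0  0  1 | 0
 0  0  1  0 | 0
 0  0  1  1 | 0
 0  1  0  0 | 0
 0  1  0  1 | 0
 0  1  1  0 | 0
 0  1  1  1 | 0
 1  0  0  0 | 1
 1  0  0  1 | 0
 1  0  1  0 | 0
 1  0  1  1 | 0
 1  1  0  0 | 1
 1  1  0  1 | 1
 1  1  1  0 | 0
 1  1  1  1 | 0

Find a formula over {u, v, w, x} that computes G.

G=1 on 3 inputs: (1,0,0,0), (1,1,0,0), (1,1,0,1). Reading each as a conjunction of literals (u·¬v·¬w·¬x, u·v·¬w·¬x, u·v·¬w·x) and taking the OR gives the canonical DNF.

G(u, v, w, x) = ((((u · v') · w') · x') + (((u · v) · w') · x')) + (((u · v) · w') · x)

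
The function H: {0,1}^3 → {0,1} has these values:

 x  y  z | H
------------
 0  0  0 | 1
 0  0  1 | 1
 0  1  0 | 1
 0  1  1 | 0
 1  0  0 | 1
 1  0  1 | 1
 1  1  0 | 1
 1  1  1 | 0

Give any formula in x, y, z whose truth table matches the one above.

H(x, y, z) = ~(((~x & y) & z) | ((x & y) & z))

The 0-rows are (0,1,1), (1,1,1). Take each as a conjunction (¬x·y·z, x·y·z), form their disjunction, and complement — that gives a formula that is 1 everywhere H is.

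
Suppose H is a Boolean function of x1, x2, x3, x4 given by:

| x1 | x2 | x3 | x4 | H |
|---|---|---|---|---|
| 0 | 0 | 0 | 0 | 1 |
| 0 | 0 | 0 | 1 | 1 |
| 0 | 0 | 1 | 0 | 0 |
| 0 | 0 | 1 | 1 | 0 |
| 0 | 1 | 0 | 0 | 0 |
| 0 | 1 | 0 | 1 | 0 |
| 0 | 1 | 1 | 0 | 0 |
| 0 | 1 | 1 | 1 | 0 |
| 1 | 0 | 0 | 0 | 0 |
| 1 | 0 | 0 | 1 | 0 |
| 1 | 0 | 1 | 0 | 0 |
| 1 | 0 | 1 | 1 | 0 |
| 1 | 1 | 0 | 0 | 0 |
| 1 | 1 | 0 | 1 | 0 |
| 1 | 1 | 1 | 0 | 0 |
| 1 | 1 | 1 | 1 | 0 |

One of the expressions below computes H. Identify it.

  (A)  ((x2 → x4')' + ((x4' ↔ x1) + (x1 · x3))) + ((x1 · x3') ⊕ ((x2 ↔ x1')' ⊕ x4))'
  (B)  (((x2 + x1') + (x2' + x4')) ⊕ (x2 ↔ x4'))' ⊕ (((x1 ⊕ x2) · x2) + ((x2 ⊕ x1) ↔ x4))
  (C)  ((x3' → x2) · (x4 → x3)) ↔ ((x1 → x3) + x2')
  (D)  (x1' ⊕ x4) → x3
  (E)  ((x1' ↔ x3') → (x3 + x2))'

(A) fails at (0,0,0,0): the formula yields 0, H is 1.
(B) fails at (0,0,1,0): the formula yields 1, H is 0.
(C) fails at (0,0,0,0): the formula yields 0, H is 1.
(D) fails at (0,0,0,0): the formula yields 0, H is 1.
Only (E) survives; checking it on all 16 rows confirms it matches H.

E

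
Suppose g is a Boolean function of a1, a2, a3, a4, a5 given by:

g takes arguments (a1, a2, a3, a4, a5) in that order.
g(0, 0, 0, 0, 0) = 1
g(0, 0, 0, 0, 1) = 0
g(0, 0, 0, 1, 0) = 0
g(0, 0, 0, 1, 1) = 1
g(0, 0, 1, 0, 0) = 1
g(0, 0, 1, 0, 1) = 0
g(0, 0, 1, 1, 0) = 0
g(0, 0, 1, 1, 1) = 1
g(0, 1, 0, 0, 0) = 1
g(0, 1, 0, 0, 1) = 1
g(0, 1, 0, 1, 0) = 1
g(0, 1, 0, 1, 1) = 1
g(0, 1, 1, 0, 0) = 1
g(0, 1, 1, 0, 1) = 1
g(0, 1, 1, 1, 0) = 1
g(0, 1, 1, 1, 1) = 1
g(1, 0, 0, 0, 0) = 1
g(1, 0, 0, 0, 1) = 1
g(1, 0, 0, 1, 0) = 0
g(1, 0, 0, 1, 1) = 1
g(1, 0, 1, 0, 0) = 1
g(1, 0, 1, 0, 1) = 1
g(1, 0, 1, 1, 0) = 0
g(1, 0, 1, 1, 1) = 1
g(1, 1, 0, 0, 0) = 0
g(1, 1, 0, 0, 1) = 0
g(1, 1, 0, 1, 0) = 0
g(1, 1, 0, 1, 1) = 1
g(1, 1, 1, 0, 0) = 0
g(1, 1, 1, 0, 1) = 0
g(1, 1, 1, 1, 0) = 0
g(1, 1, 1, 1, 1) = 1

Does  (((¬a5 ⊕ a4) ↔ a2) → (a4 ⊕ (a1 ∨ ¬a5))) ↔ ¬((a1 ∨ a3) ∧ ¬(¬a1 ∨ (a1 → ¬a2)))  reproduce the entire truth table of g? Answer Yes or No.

Evaluate (((¬a5 ⊕ a4) ↔ a2) → (a4 ⊕ (a1 ∨ ¬a5))) ↔ ¬((a1 ∨ a3) ∧ ¬(¬a1 ∨ (a1 → ¬a2))) on each row and compare to g:
  a1=0, a2=0, a3=0, a4=0, a5=0: formula gives 1, g = 1 ✓
  a1=0, a2=0, a3=0, a4=0, a5=1: formula gives 0, g = 0 ✓
  a1=0, a2=0, a3=0, a4=1, a5=0: formula gives 0, g = 0 ✓
  a1=0, a2=0, a3=0, a4=1, a5=1: formula gives 1, g = 1 ✓
  … (the remaining 28 rows also agree.)
Every row agrees, so the formula is equivalent.

Yes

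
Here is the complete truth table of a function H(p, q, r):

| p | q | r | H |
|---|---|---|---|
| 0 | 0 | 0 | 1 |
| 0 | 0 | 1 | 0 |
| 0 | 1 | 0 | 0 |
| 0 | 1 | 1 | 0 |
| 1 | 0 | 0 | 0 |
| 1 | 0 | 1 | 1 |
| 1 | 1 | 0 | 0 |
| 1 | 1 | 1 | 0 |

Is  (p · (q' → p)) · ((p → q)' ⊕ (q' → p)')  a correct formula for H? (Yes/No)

No

Evaluate (p · (q' → p)) · ((p → q)' ⊕ (q' → p)') on each row and compare to H:
  p=0, q=0, r=0: formula gives 0, but H = 1 ✗
Since they disagree at (0,0,0), the expression is not a correct formula for H.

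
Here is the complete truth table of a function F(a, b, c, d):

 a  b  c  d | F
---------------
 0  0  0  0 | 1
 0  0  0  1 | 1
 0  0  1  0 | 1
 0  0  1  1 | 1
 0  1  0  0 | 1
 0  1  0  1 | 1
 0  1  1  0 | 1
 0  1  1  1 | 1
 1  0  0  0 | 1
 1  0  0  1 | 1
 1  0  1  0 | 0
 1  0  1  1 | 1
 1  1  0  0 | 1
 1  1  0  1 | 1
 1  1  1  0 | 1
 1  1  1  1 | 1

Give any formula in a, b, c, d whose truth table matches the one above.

F(a, b, c, d) = NOT (((a AND NOT b) AND c) AND NOT d)

F is 0 on exactly one input, (1,0,1,0), whose minterm is a·¬b·c·¬d. So F is the negation of that single conjunction.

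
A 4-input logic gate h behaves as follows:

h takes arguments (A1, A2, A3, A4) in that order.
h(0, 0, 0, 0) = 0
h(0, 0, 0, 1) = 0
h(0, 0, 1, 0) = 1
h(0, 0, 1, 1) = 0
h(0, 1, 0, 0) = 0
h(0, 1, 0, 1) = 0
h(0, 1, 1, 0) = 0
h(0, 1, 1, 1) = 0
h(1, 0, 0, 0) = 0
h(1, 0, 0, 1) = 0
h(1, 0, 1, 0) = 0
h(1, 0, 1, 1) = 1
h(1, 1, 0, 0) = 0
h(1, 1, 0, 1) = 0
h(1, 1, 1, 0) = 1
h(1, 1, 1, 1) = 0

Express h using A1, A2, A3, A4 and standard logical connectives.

h=1 on 3 inputs: (0,0,1,0), (1,0,1,1), (1,1,1,0). Reading each as a conjunction of literals (¬A1·¬A2·A3·¬A4, A1·¬A2·A3·A4, A1·A2·A3·¬A4) and taking the OR gives the canonical DNF.

h(A1, A2, A3, A4) = ((((¬A1 ∧ ¬A2) ∧ A3) ∧ ¬A4) ∨ (((A1 ∧ ¬A2) ∧ A3) ∧ A4)) ∨ (((A1 ∧ A2) ∧ A3) ∧ ¬A4)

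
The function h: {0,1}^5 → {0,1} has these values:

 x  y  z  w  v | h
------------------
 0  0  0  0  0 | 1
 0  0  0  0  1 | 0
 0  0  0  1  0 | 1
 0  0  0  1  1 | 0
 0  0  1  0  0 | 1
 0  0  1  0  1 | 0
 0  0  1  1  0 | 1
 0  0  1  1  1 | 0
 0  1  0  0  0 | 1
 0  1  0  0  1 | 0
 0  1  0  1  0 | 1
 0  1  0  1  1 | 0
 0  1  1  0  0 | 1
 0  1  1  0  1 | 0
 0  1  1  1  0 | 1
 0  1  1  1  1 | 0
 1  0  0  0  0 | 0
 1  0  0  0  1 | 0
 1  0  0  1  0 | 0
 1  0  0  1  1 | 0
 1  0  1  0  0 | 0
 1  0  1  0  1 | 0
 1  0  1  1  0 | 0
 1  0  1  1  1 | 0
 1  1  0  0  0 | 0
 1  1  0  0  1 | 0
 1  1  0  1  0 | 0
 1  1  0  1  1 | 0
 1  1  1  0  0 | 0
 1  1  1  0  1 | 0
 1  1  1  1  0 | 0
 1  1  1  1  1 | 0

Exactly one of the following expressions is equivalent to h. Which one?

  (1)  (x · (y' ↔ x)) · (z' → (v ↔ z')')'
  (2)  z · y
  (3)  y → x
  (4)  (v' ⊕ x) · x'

4

(1) disagrees with h on (0,0,0,0,0) (formula → 0, table → 1); rule it out.
(2) disagrees with h on (0,0,0,0,0) (formula → 0, table → 1); rule it out.
(3) disagrees with h on (0,0,0,0,1) (formula → 1, table → 0); rule it out.
That leaves (4). Evaluating it on every row reproduces the table of h exactly.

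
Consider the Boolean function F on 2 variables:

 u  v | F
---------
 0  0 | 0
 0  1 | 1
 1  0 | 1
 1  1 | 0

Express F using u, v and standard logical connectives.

F=1 on 2 inputs: (0,1), (1,0). Reading each as a conjunction of literals (¬u·v, u·¬v) and taking the OR gives the canonical DNF.

F(u, v) = (u' · v) + (u · v')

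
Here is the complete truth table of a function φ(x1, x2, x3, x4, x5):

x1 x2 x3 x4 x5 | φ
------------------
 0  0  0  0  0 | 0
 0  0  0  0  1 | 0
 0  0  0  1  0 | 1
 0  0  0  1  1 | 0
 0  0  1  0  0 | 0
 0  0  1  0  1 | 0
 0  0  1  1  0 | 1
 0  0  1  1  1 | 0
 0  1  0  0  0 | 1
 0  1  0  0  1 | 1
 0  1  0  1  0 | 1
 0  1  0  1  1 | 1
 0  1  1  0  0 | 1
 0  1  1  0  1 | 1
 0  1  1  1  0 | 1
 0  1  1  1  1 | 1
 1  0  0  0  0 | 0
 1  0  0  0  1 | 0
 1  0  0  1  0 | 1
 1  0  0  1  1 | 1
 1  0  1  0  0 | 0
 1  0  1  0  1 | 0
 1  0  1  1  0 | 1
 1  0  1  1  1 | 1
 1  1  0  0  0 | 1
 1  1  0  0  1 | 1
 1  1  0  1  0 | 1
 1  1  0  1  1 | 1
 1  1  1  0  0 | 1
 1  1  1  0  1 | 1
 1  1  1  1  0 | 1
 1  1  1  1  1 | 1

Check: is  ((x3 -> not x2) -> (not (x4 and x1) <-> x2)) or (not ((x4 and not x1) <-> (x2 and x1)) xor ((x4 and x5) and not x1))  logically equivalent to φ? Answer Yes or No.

Yes

Check the formula against φ row by row:
  x1=0, x2=0, x3=0, x4=0, x5=0: formula gives 0, φ = 0 ✓
  x1=0, x2=0, x3=0, x4=0, x5=1: formula gives 0, φ = 0 ✓
  x1=0, x2=0, x3=0, x4=1, x5=0: formula gives 1, φ = 1 ✓
  x1=0, x2=0, x3=0, x4=1, x5=1: formula gives 0, φ = 0 ✓
  …and likewise for the remaining 28 rows.
No disagreement on any input; they are logically equivalent.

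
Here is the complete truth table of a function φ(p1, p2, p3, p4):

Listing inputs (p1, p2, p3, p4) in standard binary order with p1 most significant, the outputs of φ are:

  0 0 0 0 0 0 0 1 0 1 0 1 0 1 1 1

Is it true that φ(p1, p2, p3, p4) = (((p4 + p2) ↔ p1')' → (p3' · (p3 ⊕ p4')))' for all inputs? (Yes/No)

No

Test each input against both φ and the formula:
  p1=0, p2=0, p3=0, p4=0: formula gives 0, φ = 0 ✓
  p1=0, p2=0, p3=0, p4=1: formula gives 0, φ = 0 ✓
  p1=0, p2=0, p3=1, p4=0: formula gives 1, but φ = 0 ✗
Row (0,0,1,0) is a counterexample, so the formula is not equivalent to φ.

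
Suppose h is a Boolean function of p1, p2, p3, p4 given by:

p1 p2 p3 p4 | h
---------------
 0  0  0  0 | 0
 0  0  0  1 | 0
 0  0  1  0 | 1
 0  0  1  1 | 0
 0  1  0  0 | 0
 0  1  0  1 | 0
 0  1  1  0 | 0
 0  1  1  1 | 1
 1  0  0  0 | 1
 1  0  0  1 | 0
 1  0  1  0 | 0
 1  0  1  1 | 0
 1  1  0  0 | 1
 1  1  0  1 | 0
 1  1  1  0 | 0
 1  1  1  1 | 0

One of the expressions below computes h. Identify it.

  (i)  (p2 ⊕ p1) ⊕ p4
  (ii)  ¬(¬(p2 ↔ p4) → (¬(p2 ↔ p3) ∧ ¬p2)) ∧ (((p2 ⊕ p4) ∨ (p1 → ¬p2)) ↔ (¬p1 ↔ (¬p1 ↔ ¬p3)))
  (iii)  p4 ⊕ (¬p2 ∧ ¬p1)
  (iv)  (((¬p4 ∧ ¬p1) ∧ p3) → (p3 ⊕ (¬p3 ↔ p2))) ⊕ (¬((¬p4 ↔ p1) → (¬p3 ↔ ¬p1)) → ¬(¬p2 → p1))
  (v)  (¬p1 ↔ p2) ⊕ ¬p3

(i) disagrees with h on (0,0,0,1) (formula → 1, table → 0); rule it out.
(ii) disagrees with h on (0,0,0,1) (formula → 1, table → 0); rule it out.
(iii) disagrees with h on (0,0,0,0) (formula → 1, table → 0); rule it out.
(v) disagrees with h on (0,0,0,0) (formula → 1, table → 0); rule it out.
That leaves (iv). Evaluating it on every row reproduces the table of h exactly.

iv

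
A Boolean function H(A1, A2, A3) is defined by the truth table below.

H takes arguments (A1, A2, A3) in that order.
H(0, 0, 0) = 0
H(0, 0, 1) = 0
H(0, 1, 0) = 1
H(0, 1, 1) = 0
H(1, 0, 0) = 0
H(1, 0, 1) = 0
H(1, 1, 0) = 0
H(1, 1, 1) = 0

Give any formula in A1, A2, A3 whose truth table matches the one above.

H is 1 on exactly one input, (0,1,0), whose minterm is ¬A1·A2·¬A3. So H is just that conjunction.

H(A1, A2, A3) = (not A1 and A2) and not A3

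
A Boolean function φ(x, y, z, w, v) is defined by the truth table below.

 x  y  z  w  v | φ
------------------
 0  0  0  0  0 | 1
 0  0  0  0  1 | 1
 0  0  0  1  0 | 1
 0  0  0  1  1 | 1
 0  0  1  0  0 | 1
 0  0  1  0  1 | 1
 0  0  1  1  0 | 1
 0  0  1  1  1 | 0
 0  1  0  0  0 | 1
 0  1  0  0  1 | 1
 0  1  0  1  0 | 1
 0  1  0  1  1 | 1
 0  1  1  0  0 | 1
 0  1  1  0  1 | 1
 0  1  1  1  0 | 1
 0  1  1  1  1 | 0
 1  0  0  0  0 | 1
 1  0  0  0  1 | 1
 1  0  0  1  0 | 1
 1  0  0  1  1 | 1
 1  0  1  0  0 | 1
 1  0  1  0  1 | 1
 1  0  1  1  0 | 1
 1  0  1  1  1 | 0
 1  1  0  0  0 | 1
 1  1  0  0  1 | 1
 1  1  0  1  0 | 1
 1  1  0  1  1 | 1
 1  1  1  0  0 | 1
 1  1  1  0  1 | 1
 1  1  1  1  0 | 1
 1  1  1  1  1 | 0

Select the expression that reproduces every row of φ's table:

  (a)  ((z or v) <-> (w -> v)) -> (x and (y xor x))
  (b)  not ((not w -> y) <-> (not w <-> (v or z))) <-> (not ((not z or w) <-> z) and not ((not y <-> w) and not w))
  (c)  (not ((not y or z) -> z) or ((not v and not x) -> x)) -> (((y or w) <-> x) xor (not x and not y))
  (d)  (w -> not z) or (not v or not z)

(a) disagrees with φ on (0,0,0,0,1) (formula → 0, table → 1); rule it out.
(b) disagrees with φ on (0,0,0,0,0) (formula → 0, table → 1); rule it out.
(c) disagrees with φ on (0,0,0,0,0) (formula → 0, table → 1); rule it out.
That leaves (d). Evaluating it on every row reproduces the table of φ exactly.

d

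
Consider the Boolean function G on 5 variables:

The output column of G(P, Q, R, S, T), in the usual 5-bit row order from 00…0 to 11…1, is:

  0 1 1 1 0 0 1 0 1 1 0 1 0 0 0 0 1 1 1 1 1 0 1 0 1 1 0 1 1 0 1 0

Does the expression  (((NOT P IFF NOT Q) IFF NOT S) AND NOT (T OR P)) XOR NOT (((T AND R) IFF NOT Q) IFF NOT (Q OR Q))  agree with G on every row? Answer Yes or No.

No

Check the formula against G row by row:
  P=0, Q=0, R=0, S=0, T=0: formula gives 0, G = 0 ✓
  P=0, Q=0, R=0, S=0, T=1: formula gives 1, G = 1 ✓
  P=0, Q=0, R=0, S=1, T=0: formula gives 1, G = 1 ✓
  P=0, Q=0, R=0, S=1, T=1: formula gives 1, G = 1 ✓
  …
  P=0, Q=1, R=1, S=0, T=0: formula gives 1, but G = 0 ✗
A single disagreement suffices: at (0,1,1,0,0) they differ, so the formula does not compute G.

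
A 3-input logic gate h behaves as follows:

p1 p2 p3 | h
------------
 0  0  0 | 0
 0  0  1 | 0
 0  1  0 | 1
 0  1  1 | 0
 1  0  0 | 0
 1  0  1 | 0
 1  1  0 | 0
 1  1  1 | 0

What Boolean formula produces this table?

h(p1, p2, p3) = (p1' · p2) · p3'

Only row (0,1,0) gives 1. That row's minterm ¬p1·p2·¬p3 is h directly.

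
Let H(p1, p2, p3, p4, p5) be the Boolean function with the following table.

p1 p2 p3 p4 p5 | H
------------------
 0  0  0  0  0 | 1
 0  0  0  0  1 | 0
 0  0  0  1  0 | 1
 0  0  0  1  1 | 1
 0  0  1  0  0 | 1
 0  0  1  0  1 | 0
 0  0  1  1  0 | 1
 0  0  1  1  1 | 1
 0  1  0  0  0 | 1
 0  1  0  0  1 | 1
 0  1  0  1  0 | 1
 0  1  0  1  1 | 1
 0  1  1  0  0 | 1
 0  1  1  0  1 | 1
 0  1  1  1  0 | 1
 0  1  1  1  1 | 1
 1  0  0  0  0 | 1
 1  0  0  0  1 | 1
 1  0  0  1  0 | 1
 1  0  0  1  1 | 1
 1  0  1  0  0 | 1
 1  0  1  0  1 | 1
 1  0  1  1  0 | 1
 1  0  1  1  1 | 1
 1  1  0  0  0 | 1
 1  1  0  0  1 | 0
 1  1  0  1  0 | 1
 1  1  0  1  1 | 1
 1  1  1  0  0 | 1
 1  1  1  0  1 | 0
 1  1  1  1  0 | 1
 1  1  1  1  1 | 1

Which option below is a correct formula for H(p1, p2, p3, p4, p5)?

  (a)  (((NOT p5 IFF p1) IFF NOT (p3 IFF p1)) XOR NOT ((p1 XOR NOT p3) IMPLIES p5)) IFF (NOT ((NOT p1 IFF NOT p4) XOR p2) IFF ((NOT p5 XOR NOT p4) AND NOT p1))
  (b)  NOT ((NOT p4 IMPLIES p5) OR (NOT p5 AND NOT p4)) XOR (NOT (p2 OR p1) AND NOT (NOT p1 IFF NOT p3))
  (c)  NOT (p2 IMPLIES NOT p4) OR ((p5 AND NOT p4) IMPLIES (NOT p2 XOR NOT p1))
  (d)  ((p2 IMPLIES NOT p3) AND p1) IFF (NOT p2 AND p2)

(a) disagrees with H on (0,0,0,0,0) (formula → 0, table → 1); rule it out.
(b) disagrees with H on (0,0,0,0,0) (formula → 0, table → 1); rule it out.
(d) disagrees with H on (0,0,0,0,1) (formula → 1, table → 0); rule it out.
Only (c) survives; checking it on all 32 rows confirms it matches H.

c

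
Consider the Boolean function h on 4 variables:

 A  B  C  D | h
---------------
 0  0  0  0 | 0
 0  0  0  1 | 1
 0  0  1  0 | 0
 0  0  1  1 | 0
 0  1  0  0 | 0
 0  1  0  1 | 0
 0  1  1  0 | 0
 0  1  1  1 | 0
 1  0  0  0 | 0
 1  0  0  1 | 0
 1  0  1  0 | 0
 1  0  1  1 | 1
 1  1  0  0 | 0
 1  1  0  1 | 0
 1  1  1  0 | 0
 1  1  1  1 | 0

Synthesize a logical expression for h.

h(A, B, C, D) = (((not A and not B) and not C) and D) or (((A and not B) and C) and D)

h=1 on 2 inputs: (0,0,0,1), (1,0,1,1). Reading each as a conjunction of literals (¬A·¬B·¬C·D, A·¬B·C·D) and taking the OR gives the canonical DNF.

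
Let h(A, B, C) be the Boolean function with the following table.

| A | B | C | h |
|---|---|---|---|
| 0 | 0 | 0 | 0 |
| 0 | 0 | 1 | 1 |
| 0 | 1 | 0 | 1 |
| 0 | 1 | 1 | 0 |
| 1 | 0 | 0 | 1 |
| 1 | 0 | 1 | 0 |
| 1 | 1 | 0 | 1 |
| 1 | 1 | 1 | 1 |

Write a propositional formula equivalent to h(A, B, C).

h(A, B, C) = NOT ((((NOT A AND NOT B) AND NOT C) OR ((NOT A AND B) AND C)) OR ((A AND NOT B) AND C))

h is 0 on only 3 rows — (0,0,0), (0,1,1), (1,0,1). Writing each as a minterm (¬A·¬B·¬C, ¬A·B·C, A·¬B·C) and OR-ing them characterizes exactly where h=0, so h is the negation of that disjunction.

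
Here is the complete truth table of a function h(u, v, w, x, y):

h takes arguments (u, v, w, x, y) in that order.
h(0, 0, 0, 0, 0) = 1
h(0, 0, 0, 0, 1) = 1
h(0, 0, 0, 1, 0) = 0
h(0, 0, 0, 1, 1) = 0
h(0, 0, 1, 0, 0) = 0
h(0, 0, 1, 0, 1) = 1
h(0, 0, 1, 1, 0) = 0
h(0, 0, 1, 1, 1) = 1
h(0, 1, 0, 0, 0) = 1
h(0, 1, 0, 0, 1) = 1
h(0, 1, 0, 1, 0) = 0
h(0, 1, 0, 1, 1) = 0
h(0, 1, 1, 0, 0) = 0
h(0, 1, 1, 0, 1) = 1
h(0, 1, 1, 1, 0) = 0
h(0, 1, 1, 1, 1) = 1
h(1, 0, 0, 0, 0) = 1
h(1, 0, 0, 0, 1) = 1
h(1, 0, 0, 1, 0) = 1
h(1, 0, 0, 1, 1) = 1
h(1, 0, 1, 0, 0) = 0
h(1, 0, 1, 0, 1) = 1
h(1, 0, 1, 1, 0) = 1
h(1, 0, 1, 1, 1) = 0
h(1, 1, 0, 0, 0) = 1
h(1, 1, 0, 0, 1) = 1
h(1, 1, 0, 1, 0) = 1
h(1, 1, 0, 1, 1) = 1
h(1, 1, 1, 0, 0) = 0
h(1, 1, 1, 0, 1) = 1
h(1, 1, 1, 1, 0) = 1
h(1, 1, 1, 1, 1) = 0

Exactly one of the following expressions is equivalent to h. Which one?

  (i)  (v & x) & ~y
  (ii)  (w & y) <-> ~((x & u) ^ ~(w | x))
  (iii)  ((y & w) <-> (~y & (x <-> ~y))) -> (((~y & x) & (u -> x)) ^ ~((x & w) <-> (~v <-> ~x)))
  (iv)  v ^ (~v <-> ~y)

ii

(i) disagrees with h on (0,0,0,0,0) (formula → 0, table → 1); rule it out.
(iii) disagrees with h on (0,0,0,1,0) (formula → 1, table → 0); rule it out.
(iv) disagrees with h on (0,0,0,0,1) (formula → 0, table → 1); rule it out.
Only (ii) survives; checking it on all 32 rows confirms it matches h.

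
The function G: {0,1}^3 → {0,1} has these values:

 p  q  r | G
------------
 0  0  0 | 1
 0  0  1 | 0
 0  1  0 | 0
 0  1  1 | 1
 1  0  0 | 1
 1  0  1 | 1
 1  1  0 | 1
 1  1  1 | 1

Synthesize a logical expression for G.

G(p, q, r) = (((p' · q') · r) + ((p' · q) · r'))'

There are just 2 zero rows: (0,0,1), (0,1,0). Their minterms are ¬p·¬q·r, ¬p·q·¬r; the OR of those covers precisely the 0-outputs, and negating it yields G.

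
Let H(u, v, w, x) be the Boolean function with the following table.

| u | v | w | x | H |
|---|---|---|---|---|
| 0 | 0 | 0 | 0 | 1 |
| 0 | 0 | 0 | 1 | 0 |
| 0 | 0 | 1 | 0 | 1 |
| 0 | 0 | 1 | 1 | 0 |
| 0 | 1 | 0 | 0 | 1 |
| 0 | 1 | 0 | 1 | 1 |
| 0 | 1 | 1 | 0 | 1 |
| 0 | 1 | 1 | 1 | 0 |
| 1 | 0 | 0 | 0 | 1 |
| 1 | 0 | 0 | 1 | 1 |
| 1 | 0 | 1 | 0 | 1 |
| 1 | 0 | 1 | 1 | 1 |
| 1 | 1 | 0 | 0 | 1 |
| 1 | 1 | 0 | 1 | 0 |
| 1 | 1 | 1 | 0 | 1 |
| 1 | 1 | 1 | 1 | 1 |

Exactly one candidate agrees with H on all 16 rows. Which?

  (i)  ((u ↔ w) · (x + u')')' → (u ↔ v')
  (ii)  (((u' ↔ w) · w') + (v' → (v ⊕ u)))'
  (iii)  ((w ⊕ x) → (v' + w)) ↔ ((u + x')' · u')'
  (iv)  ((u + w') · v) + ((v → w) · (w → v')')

iii

(i): at (0,0,0,0) it gives 0, but H = 1 — eliminated.
(ii): at (0,0,0,1) it gives 1, but H = 0 — eliminated.
(iv): at (0,0,0,0) it gives 0, but H = 1 — eliminated.
That leaves (iii). Evaluating it on every row reproduces the table of H exactly.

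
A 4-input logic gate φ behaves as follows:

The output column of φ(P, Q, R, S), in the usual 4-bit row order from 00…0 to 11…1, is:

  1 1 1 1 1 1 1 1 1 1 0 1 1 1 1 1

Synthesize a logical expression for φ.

φ(P, Q, R, S) = (((P · Q') · R) · S')'

Only row (1,0,1,0) gives 0. So φ is 1 everywhere except there — the complement of the minterm P·¬Q·R·¬S.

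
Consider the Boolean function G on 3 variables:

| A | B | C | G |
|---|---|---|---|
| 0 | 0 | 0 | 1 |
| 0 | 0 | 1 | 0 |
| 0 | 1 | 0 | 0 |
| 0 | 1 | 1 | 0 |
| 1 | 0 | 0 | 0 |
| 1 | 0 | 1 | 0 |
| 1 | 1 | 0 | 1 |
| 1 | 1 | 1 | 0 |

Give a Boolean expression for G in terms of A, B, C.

G=1 on 2 inputs: (0,0,0), (1,1,0). Reading each as a conjunction of literals (¬A·¬B·¬C, A·B·¬C) and taking the OR gives the canonical DNF.

G(A, B, C) = ((~A & ~B) & ~C) | ((A & B) & ~C)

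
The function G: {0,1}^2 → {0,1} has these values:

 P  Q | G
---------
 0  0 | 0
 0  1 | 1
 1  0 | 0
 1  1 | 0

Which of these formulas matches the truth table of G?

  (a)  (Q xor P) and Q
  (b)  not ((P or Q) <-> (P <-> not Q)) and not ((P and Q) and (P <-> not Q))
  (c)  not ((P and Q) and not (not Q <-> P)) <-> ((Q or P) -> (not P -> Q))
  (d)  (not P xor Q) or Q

(b): at (0,1) it gives 0, but G = 1 — eliminated.
(c): at (0,0) it gives 1, but G = 0 — eliminated.
(d): at (0,0) it gives 1, but G = 0 — eliminated.
That leaves (a). Evaluating it on every row reproduces the table of G exactly.

a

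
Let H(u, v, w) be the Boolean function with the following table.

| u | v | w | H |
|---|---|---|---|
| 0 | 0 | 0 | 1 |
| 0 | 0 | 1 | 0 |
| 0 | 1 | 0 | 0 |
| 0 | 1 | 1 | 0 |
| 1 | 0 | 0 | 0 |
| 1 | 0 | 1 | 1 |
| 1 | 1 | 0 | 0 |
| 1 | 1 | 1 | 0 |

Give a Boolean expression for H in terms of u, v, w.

H(u, v, w) = ((¬u ∧ ¬v) ∧ ¬w) ∨ ((u ∧ ¬v) ∧ w)

Collect the rows where H=1 — (0,0,0), (1,0,1) — and write one minterm per row: ¬u·¬v·¬w, u·¬v·w. Their union (logical OR) reproduces the table exactly.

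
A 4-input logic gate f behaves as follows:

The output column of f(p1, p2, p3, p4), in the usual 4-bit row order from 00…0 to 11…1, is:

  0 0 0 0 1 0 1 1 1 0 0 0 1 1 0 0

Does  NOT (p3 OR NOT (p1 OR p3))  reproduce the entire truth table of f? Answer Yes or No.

No

Test each input against both f and the formula:
  p1=0, p2=0, p3=0, p4=0: formula gives 0, f = 0 ✓
  p1=0, p2=0, p3=0, p4=1: formula gives 0, f = 0 ✓
  p1=0, p2=0, p3=1, p4=0: formula gives 0, f = 0 ✓
  p1=0, p2=0, p3=1, p4=1: formula gives 0, f = 0 ✓
  p1=0, p2=1, p3=0, p4=0: formula gives 0, but f = 1 ✗
Row (0,1,0,0) is a counterexample, so the formula is not equivalent to f.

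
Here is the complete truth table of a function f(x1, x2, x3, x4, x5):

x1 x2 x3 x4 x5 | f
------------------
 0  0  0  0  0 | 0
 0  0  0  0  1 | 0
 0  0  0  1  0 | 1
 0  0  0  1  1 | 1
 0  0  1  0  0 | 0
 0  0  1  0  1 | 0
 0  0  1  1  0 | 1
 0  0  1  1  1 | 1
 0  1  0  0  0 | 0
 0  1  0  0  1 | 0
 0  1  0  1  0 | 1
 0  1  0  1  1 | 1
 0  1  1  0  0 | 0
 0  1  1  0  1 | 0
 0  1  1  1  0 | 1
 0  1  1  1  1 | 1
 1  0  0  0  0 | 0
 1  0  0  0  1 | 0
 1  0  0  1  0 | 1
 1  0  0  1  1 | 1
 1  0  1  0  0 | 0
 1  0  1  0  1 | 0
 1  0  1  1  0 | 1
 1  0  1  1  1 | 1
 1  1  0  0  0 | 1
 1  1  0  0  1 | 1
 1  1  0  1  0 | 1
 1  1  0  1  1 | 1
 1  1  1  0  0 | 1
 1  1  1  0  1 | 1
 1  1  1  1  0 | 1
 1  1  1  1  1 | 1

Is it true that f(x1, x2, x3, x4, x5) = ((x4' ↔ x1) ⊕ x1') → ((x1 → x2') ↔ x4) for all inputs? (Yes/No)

Yes

Test each input against both f and the formula:
  x1=0, x2=0, x3=0, x4=0, x5=0: formula gives 0, f = 0 ✓
  x1=0, x2=0, x3=0, x4=0, x5=1: formula gives 0, f = 0 ✓
  x1=0, x2=0, x3=0, x4=1, x5=0: formula gives 1, f = 1 ✓
  x1=0, x2=0, x3=0, x4=1, x5=1: formula gives 1, f = 1 ✓
  …and likewise for the remaining 28 rows.
All 32 rows match — the expression computes f exactly.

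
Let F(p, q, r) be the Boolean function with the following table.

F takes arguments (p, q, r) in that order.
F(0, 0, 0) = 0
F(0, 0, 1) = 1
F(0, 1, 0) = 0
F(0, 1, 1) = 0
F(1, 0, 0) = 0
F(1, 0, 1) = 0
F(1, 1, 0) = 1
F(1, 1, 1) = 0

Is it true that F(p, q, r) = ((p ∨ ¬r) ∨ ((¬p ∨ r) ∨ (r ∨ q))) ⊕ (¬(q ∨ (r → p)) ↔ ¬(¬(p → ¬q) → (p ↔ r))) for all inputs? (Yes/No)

Test each input against both F and the formula:
  p=0, q=0, r=0: formula gives 0, F = 0 ✓
  p=0, q=0, r=1: formula gives 1, F = 1 ✓
  p=0, q=1, r=0: formula gives 0, F = 0 ✓
  p=0, q=1, r=1: formula gives 0, F = 0 ✓
  p=1, q=0, r=0: formula gives 0, F = 0 ✓
  …and likewise for the remaining 3 rows.
All 8 rows match — the expression computes F exactly.

Yes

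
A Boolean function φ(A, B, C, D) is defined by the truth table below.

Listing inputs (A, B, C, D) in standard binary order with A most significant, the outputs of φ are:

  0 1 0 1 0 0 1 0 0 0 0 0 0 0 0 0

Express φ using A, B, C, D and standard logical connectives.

Collect the rows where φ=1 — (0,0,0,1), (0,0,1,1), (0,1,1,0) — and write one minterm per row: ¬A·¬B·¬C·D, ¬A·¬B·C·D, ¬A·B·C·¬D. Their union (logical OR) reproduces the table exactly.

φ(A, B, C, D) = ((((¬A ∧ ¬B) ∧ ¬C) ∧ D) ∨ (((¬A ∧ ¬B) ∧ C) ∧ D)) ∨ (((¬A ∧ B) ∧ C) ∧ ¬D)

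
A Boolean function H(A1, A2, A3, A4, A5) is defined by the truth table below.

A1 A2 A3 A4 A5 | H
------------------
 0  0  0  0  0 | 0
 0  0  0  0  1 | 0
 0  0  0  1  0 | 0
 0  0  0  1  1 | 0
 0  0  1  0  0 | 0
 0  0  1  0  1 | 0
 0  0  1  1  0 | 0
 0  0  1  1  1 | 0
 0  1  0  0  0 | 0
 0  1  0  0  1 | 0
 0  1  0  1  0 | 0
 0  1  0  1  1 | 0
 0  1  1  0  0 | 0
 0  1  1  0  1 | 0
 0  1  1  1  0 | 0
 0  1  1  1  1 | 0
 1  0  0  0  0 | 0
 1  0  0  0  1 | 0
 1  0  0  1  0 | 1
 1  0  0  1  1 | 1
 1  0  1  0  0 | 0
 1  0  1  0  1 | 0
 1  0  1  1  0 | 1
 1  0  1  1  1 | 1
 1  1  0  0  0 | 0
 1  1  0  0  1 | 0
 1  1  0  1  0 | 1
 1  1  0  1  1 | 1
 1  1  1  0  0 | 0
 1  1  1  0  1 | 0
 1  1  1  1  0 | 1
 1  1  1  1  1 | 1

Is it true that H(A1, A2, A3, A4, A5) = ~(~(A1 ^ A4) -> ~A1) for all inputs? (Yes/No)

Yes

Test each input against both H and the formula:
  A1=0, A2=0, A3=0, A4=0, A5=0: formula gives 0, H = 0 ✓
  A1=0, A2=0, A3=0, A4=0, A5=1: formula gives 0, H = 0 ✓
  A1=0, A2=0, A3=0, A4=1, A5=0: formula gives 0, H = 0 ✓
  A1=0, A2=0, A3=0, A4=1, A5=1: formula gives 0, H = 0 ✓
  … (the remaining 28 rows also agree.)
No disagreement on any input; they are logically equivalent.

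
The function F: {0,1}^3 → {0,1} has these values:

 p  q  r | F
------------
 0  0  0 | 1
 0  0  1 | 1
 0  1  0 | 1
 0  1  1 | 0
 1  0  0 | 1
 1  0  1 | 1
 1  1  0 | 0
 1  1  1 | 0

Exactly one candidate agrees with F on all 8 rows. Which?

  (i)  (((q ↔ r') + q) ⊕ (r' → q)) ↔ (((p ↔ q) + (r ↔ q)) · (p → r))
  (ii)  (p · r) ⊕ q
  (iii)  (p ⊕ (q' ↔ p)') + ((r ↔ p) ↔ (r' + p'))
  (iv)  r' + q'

iii

(i): at (0,0,0) it gives 0, but F = 1 — eliminated.
(ii): at (0,0,0) it gives 0, but F = 1 — eliminated.
(iv): at (1,1,0) it gives 1, but F = 0 — eliminated.
(iii) is the remaining candidate, and it agrees with F on all 8 inputs.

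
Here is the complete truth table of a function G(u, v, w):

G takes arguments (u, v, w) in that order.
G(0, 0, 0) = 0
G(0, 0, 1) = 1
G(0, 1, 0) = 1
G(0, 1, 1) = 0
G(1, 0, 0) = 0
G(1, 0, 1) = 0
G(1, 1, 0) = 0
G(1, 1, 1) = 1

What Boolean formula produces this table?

G=1 on 3 inputs: (0,0,1), (0,1,0), (1,1,1). Reading each as a conjunction of literals (¬u·¬v·w, ¬u·v·¬w, u·v·w) and taking the OR gives the canonical DNF.

G(u, v, w) = (((~u & ~v) & w) | ((~u & v) & ~w)) | ((u & v) & w)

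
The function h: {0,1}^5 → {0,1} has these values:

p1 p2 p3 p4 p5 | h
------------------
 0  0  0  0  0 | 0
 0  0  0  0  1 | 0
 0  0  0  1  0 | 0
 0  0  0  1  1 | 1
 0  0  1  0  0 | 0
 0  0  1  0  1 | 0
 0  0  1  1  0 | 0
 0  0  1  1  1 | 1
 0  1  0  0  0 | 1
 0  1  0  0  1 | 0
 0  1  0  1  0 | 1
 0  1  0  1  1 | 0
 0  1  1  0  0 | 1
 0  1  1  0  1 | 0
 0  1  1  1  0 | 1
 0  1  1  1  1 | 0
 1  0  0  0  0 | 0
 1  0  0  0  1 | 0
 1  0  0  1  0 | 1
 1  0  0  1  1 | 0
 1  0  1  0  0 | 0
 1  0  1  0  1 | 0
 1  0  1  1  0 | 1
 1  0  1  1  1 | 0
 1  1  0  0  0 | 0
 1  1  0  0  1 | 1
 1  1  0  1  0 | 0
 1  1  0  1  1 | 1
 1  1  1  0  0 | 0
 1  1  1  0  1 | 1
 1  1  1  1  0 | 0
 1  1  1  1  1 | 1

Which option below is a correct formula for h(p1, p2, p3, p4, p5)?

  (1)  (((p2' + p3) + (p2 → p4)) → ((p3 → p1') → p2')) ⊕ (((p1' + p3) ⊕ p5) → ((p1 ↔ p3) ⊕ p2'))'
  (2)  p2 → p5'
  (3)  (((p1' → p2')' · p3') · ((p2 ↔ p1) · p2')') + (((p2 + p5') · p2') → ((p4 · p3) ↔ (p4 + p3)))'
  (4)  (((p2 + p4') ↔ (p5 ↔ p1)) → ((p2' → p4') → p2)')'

4

(1) disagrees with h on (0,0,0,0,1) (formula → 1, table → 0); rule it out.
(2) disagrees with h on (0,0,0,0,0) (formula → 1, table → 0); rule it out.
(3) disagrees with h on (0,0,0,1,0) (formula → 1, table → 0); rule it out.
Only (4) survives; checking it on all 32 rows confirms it matches h.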